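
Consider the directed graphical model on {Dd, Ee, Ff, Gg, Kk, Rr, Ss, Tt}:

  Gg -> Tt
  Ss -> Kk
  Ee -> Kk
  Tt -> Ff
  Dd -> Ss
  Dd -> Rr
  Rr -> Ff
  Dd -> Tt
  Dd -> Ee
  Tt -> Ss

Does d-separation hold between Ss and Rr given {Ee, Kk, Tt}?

We examine all 6 paths between Ss and Rr:
Path 1: Ss ← Tt → Ff ← Rr
  Tt is a fork here and Tt is conditioned on, so the path is blocked at Tt.
Path 2: Ss ← Tt ← Dd → Rr
  Tt is a chain here and Tt is conditioned on, so the path is blocked at Tt.
Path 3: Ss ← Dd → Rr
  Dd is a fork and Dd is not conditioned on — no node blocks this path, so it is active.
Path 4: Ss ← Dd → Tt → Ff ← Rr
  Tt is a chain here and Tt is conditioned on, so the path is blocked at Tt.
Path 5: Ss → Kk ← Ee ← Dd → Rr
  Ee is a chain here and Ee is conditioned on, so the path is blocked at Ee.
Path 6: Ss → Kk ← Ee ← Dd → Tt → Ff ← Rr
  Ee is a chain here and Ee is conditioned on, so the path is blocked at Ee.
At least one path is unblocked, so d-separation fails.

No — Ss and Rr are not d-separated given {Ee, Kk, Tt}.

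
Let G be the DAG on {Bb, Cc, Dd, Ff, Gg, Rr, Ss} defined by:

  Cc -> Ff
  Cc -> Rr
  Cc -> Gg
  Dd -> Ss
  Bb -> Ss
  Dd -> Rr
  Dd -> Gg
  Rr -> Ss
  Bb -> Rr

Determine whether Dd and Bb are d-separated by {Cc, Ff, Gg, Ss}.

There are 6 undirected paths between Dd and Bb; checking each against the conditioning set {Cc, Ff, Gg, Ss}:
  1. Dd → Rr ← Bb — Rr:collider[open] ⇒ active
  2. Dd → Rr → Ss ← Bb — Rr:chain[open]; Ss:collider[open] ⇒ active
  3. Dd → Gg ← Cc → Rr ← Bb — Gg:collider[open]; Cc:fork[blocks]; Rr:collider[open] ⇒ blocked
  4. Dd → Gg ← Cc → Rr → Ss ← Bb — Gg:collider[open]; Cc:fork[blocks]; Rr:chain[open]; Ss:collider[open] ⇒ blocked
  5. Dd → Ss ← Rr ← Bb — Ss:collider[open]; Rr:chain[open] ⇒ active
  6. Dd → Ss ← Bb — Ss:collider[open] ⇒ active
Since the path Dd → Rr ← Bb is active, Dd and Bb are not d-separated given {Cc, Ff, Gg, Ss}.

No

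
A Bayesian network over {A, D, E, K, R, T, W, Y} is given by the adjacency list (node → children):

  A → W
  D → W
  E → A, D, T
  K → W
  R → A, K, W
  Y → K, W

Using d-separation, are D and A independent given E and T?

Yes — D and A are d-separated given {E, T}.

We examine all 5 paths between D and A:
Path 1: D ← E → A
  E is a fork here and E is conditioned on, so the path is blocked at E.
Path 2: D → W ← Y → K ← R → A
  W is a collider here and neither W nor any of its descendants is conditioned on, so the collider stays closed — the path is blocked at W.
Path 3: D → W ← A
  W is a collider here and neither W nor any of its descendants is conditioned on, so the collider stays closed — the path is blocked at W.
Path 4: D → W ← K ← R → A
  W is a collider here and neither W nor any of its descendants is conditioned on, so the collider stays closed — the path is blocked at W.
Path 5: D → W ← R → A
  W is a collider here and neither W nor any of its descendants is conditioned on, so the collider stays closed — the path is blocked at W.
Every path is blocked, so D and A are d-separated given {E, T}.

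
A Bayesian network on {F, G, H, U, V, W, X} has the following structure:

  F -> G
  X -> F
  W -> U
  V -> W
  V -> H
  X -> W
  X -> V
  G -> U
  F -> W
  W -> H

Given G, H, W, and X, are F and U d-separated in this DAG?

Enumerating the 5 paths from F to U and testing each for blocking by {G, H, W, X}:
Path 1: F ← X → W → U
  X is a fork here and X is conditioned on, so the path is blocked at X.
Path 2: F ← X → V → W → U
  X is a fork here and X is conditioned on, so the path is blocked at X.
Path 3: F ← X → V → H ← W → U
  X is a fork here and X is conditioned on, so the path is blocked at X.
Path 4: F → W → U
  W is a chain here and W is conditioned on, so the path is blocked at W.
Path 5: F → G → U
  G is a chain here and G is conditioned on, so the path is blocked at G.
Since every path is blocked, d-separation holds.

Yes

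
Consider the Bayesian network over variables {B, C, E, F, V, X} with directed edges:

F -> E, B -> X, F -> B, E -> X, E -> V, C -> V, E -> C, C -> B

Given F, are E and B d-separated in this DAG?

Enumerating the 4 paths from E to B and testing each for blocking by {F}:
Path 1: E → X ← B
  X is a collider here and neither X nor any of its descendants is conditioned on, so the collider stays closed — the path is blocked at X.
Path 2: E → V ← C → B
  V is a collider here and neither V nor any of its descendants is conditioned on, so the collider stays closed — the path is blocked at V.
Path 3: E ← F → B
  F is a fork here and F is conditioned on, so the path is blocked at F.
Path 4: E → C → B
  C is a chain and C is not conditioned on — no node blocks this path, so it is active.
At least one path is unblocked, so d-separation fails.

No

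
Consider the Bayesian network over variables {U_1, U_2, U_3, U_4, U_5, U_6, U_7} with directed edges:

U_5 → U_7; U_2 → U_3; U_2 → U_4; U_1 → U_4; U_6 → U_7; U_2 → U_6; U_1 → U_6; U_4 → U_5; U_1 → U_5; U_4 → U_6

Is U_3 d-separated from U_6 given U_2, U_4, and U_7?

Yes

Enumerating the 6 paths from U_3 to U_6 and testing each for blocking by {U_2, U_4, U_7}:
  1. U_3 ← U_2 → U_6 — U_2:fork[blocks] ⇒ blocked
  2. U_3 ← U_2 → U_4 ← U_1 → U_6 — U_2:fork[blocks]; U_4:collider[open]; U_1:fork[open] ⇒ blocked
  3. U_3 ← U_2 → U_4 ← U_1 → U_5 → U_7 ← U_6 — U_2:fork[blocks]; U_4:collider[open]; U_1:fork[open]; U_5:chain[open]; U_7:collider[open] ⇒ blocked
  4. U_3 ← U_2 → U_4 → U_6 — U_2:fork[blocks]; U_4:chain[blocks] ⇒ blocked
  5. U_3 ← U_2 → U_4 → U_5 ← U_1 → U_6 — U_2:fork[blocks]; U_4:chain[blocks]; U_5:collider[open]; U_1:fork[open] ⇒ blocked
  6. U_3 ← U_2 → U_4 → U_5 → U_7 ← U_6 — U_2:fork[blocks]; U_4:chain[blocks]; U_5:chain[open]; U_7:collider[open] ⇒ blocked
All paths are blocked; U_3 ⊥ U_6 | {U_2, U_4, U_7} holds.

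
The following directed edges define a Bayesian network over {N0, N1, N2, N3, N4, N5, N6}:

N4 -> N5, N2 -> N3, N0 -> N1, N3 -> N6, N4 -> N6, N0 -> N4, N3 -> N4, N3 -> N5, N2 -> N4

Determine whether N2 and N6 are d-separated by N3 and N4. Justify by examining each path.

6 paths connect N2 and N6; each must be blocked for d-separation to hold:
Path 1: N2 → N3 → N5 ← N4 → N6
  N3 is a chain here and N3 is conditioned on, so the path is blocked at N3.
Path 2: N2 → N3 → N4 → N6
  N3 is a chain here and N3 is conditioned on, so the path is blocked at N3.
Path 3: N2 → N3 → N6
  N3 is a chain here and N3 is conditioned on, so the path is blocked at N3.
Path 4: N2 → N4 → N5 ← N3 → N6
  N4 is a chain here and N4 is conditioned on, so the path is blocked at N4.
Path 5: N2 → N4 ← N3 → N6
  N3 is a fork here and N3 is conditioned on, so the path is blocked at N3.
Path 6: N2 → N4 → N6
  N4 is a chain here and N4 is conditioned on, so the path is blocked at N4.
Since every path is blocked, d-separation holds.

Yes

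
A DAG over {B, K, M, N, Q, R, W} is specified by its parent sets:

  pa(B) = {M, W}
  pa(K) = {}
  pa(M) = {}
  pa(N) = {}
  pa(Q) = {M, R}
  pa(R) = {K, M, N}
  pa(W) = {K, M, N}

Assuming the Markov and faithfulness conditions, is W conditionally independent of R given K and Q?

There are 6 undirected paths between W and R; checking each against the conditioning set {K, Q}:
Path 1: W ← M → Q ← R
  M is a fork and M is not conditioned on; Q is a collider and Q is conditioned on, which opens it — no node blocks this path, so it is active.
Path 2: W ← M → R
  M is a fork and M is not conditioned on — no node blocks this path, so it is active.
Path 3: W → B ← M → Q ← R
  B is a collider here and neither B nor any of its descendants is conditioned on, so the collider stays closed — the path is blocked at B.
Path 4: W → B ← M → R
  B is a collider here and neither B nor any of its descendants is conditioned on, so the collider stays closed — the path is blocked at B.
Path 5: W ← N → R
  N is a fork and N is not conditioned on — no node blocks this path, so it is active.
Path 6: W ← K → R
  K is a fork here and K is conditioned on, so the path is blocked at K.
Because an active path exists, W and R are not d-separated.

No — W and R are not d-separated given {K, Q}.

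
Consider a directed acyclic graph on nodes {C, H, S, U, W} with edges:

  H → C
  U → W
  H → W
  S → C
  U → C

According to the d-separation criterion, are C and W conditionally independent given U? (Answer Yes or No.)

We examine all 2 paths between C and W:
Path 1: C ← U → W
  U is a fork here and U is conditioned on, so the path is blocked at U.
Path 2: C ← H → W
  H is a fork and H is not conditioned on — no node blocks this path, so it is active.
Since the path C ← H → W is active, C and W are not d-separated given {U}.

No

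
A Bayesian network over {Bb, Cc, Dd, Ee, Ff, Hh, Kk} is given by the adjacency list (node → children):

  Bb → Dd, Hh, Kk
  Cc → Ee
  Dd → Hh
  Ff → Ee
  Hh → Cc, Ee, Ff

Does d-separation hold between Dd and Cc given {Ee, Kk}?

We examine all 6 paths between Dd and Cc:
Path 1: Dd → Hh → Ee ← Cc
  Hh is a chain and Hh is not conditioned on; Ee is a collider and Ee is conditioned on, which opens it — no node blocks this path, so it is active.
Path 2: Dd → Hh → Cc
  Hh is a chain and Hh is not conditioned on — no node blocks this path, so it is active.
Path 3: Dd → Hh → Ff → Ee ← Cc
  Hh is a chain and Hh is not conditioned on; Ff is a chain and Ff is not conditioned on; Ee is a collider and Ee is conditioned on, which opens it — no node blocks this path, so it is active.
Path 4: Dd ← Bb → Hh → Ee ← Cc
  Bb is a fork and Bb is not conditioned on; Hh is a chain and Hh is not conditioned on; Ee is a collider and Ee is conditioned on, which opens it — no node blocks this path, so it is active.
Path 5: Dd ← Bb → Hh → Cc
  Bb is a fork and Bb is not conditioned on; Hh is a chain and Hh is not conditioned on — no node blocks this path, so it is active.
Path 6: Dd ← Bb → Hh → Ff → Ee ← Cc
  Bb is a fork and Bb is not conditioned on; Hh is a chain and Hh is not conditioned on; Ff is a chain and Ff is not conditioned on; Ee is a collider and Ee is conditioned on, which opens it — no node blocks this path, so it is active.
Since the path Dd → Hh → Ee ← Cc is active, Dd and Cc are not d-separated given {Ee, Kk}.

No — Dd and Cc are not d-separated given {Ee, Kk}.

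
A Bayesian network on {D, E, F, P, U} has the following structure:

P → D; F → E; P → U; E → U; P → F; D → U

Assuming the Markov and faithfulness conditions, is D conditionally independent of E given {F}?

There are 4 undirected paths between D and E; checking each against the conditioning set {F}:
Path 1: D ← P → F → E
  F is a chain here and F is conditioned on, so the path is blocked at F.
Path 2: D ← P → U ← E
  U is a collider here and neither U nor any of its descendants is conditioned on, so the collider stays closed — the path is blocked at U.
Path 3: D → U ← P → F → E
  U is a collider here and neither U nor any of its descendants is conditioned on, so the collider stays closed — the path is blocked at U.
Path 4: D → U ← E
  U is a collider here and neither U nor any of its descendants is conditioned on, so the collider stays closed — the path is blocked at U.
Since every path is blocked, d-separation holds.

Yes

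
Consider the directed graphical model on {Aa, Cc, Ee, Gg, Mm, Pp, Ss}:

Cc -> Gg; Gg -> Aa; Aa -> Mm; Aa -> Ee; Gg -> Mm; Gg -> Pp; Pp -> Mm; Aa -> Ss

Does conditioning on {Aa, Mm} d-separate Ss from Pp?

4 paths connect Ss and Pp; each must be blocked for d-separation to hold:
Path 1: Ss ← Aa → Mm ← Pp
  Aa is a fork here and Aa is conditioned on, so the path is blocked at Aa.
Path 2: Ss ← Aa → Mm ← Gg → Pp
  Aa is a fork here and Aa is conditioned on, so the path is blocked at Aa.
Path 3: Ss ← Aa ← Gg → Pp
  Aa is a chain here and Aa is conditioned on, so the path is blocked at Aa.
Path 4: Ss ← Aa ← Gg → Mm ← Pp
  Aa is a chain here and Aa is conditioned on, so the path is blocked at Aa.
Since every path is blocked, d-separation holds.

Yes — Ss and Pp are d-separated given {Aa, Mm}.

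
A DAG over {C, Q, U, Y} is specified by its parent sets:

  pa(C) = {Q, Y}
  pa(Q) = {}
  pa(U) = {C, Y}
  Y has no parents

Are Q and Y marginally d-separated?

Yes — Q and Y are d-separated given ∅.

Enumerating the 2 paths from Q to Y and testing each for blocking by ∅:
  1. Q → C → U ← Y — C:chain[open]; U:collider[blocks] ⇒ blocked
  2. Q → C ← Y — C:collider[blocks] ⇒ blocked
Since every path is blocked, d-separation holds.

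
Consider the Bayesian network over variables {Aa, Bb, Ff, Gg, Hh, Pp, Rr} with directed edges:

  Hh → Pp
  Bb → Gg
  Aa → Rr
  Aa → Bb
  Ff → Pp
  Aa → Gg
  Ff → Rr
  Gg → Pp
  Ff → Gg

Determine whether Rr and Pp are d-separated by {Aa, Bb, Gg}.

We examine all 6 paths between Rr and Pp:
Path 1: Rr ← Aa → Gg → Pp
  Aa is a fork here and Aa is conditioned on, so the path is blocked at Aa.
Path 2: Rr ← Aa → Gg ← Ff → Pp
  Aa is a fork here and Aa is conditioned on, so the path is blocked at Aa.
Path 3: Rr ← Aa → Bb → Gg → Pp
  Aa is a fork here and Aa is conditioned on, so the path is blocked at Aa.
Path 4: Rr ← Aa → Bb → Gg ← Ff → Pp
  Aa is a fork here and Aa is conditioned on, so the path is blocked at Aa.
Path 5: Rr ← Ff → Gg → Pp
  Gg is a chain here and Gg is conditioned on, so the path is blocked at Gg.
Path 6: Rr ← Ff → Pp
  Ff is a fork and Ff is not conditioned on — no node blocks this path, so it is active.
At least one path is unblocked, so d-separation fails.

No — Rr and Pp are not d-separated given {Aa, Bb, Gg}.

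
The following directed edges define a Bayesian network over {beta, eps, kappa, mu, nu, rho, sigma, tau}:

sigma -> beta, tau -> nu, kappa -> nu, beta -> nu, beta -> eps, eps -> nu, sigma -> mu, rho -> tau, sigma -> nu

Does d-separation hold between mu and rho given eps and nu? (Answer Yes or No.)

No

There are 3 undirected paths between mu and rho; checking each against the conditioning set {eps, nu}:
  1. mu ← sigma → beta → nu ← tau ← rho — sigma:fork[open]; beta:chain[open]; nu:collider[open]; tau:chain[open] ⇒ active
  2. mu ← sigma → beta → eps → nu ← tau ← rho — sigma:fork[open]; beta:chain[open]; eps:chain[blocks]; nu:collider[open]; tau:chain[open] ⇒ blocked
  3. mu ← sigma → nu ← tau ← rho — sigma:fork[open]; nu:collider[open]; tau:chain[open] ⇒ active
At least one path is unblocked, so d-separation fails.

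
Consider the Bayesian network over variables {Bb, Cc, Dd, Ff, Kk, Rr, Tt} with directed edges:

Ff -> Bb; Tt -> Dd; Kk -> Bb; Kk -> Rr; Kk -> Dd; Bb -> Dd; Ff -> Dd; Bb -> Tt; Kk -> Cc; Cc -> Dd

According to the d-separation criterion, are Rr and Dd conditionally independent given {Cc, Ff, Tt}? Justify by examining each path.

We examine all 5 paths between Rr and Dd:
Path 1: Rr ← Kk → Cc → Dd
  Cc is a chain here and Cc is conditioned on, so the path is blocked at Cc.
Path 2: Rr ← Kk → Bb ← Ff → Dd
  Ff is a fork here and Ff is conditioned on, so the path is blocked at Ff.
Path 3: Rr ← Kk → Bb → Dd
  Kk is a fork and Kk is not conditioned on; Bb is a chain and Bb is not conditioned on — no node blocks this path, so it is active.
Path 4: Rr ← Kk → Bb → Tt → Dd
  Tt is a chain here and Tt is conditioned on, so the path is blocked at Tt.
Path 5: Rr ← Kk → Dd
  Kk is a fork and Kk is not conditioned on — no node blocks this path, so it is active.
Because an active path exists, Rr and Dd are not d-separated.

No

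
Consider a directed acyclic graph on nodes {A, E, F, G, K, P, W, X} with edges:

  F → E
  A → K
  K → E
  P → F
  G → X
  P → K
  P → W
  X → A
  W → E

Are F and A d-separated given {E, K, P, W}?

Yes

4 paths connect F and A; each must be blocked for d-separation to hold:
Path 1: F ← P → K ← A
  P is a fork here and P is conditioned on, so the path is blocked at P.
Path 2: F ← P → W → E ← K ← A
  P is a fork here and P is conditioned on, so the path is blocked at P.
Path 3: F → E ← K ← A
  K is a chain here and K is conditioned on, so the path is blocked at K.
Path 4: F → E ← W ← P → K ← A
  W is a chain here and W is conditioned on, so the path is blocked at W.
All paths are blocked; F ⊥ A | {E, K, P, W} holds.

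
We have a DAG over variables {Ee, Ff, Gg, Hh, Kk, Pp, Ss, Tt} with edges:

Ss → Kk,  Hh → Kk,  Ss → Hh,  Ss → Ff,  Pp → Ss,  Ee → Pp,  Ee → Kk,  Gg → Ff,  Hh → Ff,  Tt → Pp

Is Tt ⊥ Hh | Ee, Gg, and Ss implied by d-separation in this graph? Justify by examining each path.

We examine all 6 paths between Tt and Hh:
Path 1: Tt → Pp ← Ee → Kk ← Hh
  Ee is a fork here and Ee is conditioned on, so the path is blocked at Ee.
Path 2: Tt → Pp ← Ee → Kk ← Ss → Hh
  Ee is a fork here and Ee is conditioned on, so the path is blocked at Ee.
Path 3: Tt → Pp ← Ee → Kk ← Ss → Ff ← Hh
  Ee is a fork here and Ee is conditioned on, so the path is blocked at Ee.
Path 4: Tt → Pp → Ss → Hh
  Ss is a chain here and Ss is conditioned on, so the path is blocked at Ss.
Path 5: Tt → Pp → Ss → Kk ← Hh
  Ss is a chain here and Ss is conditioned on, so the path is blocked at Ss.
Path 6: Tt → Pp → Ss → Ff ← Hh
  Ss is a chain here and Ss is conditioned on, so the path is blocked at Ss.
Every path is blocked, so Tt and Hh are d-separated given {Ee, Gg, Ss}.

Yes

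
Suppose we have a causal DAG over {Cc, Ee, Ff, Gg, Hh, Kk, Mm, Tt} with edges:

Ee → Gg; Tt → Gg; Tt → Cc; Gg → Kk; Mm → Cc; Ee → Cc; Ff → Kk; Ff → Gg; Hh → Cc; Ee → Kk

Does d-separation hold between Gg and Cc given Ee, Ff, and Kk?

No

Enumerating the 4 paths from Gg to Cc and testing each for blocking by {Ee, Ff, Kk}:
  1. Gg ← Tt → Cc — Tt:fork[open] ⇒ active
  2. Gg ← Ff → Kk ← Ee → Cc — Ff:fork[blocks]; Kk:collider[open]; Ee:fork[blocks] ⇒ blocked
  3. Gg → Kk ← Ee → Cc — Kk:collider[open]; Ee:fork[blocks] ⇒ blocked
  4. Gg ← Ee → Cc — Ee:fork[blocks] ⇒ blocked
Because an active path exists, Gg and Cc are not d-separated.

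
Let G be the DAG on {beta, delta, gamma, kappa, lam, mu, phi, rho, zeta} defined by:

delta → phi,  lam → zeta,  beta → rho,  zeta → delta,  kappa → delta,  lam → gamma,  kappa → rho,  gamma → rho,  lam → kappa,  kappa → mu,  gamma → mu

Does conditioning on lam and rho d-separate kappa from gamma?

There are 4 undirected paths between kappa and gamma; checking each against the conditioning set {lam, rho}:
Path 1: kappa → mu ← gamma
  mu is a collider here and neither mu nor any of its descendants is conditioned on, so the collider stays closed — the path is blocked at mu.
Path 2: kappa → delta ← zeta ← lam → gamma
  delta is a collider here and neither delta nor any of its descendants is conditioned on, so the collider stays closed — the path is blocked at delta.
Path 3: kappa → rho ← gamma
  rho is a collider and rho is conditioned on, which opens it — no node blocks this path, so it is active.
Path 4: kappa ← lam → gamma
  lam is a fork here and lam is conditioned on, so the path is blocked at lam.
Since the path kappa → rho ← gamma is active, kappa and gamma are not d-separated given {lam, rho}.

No — kappa and gamma are not d-separated given {lam, rho}.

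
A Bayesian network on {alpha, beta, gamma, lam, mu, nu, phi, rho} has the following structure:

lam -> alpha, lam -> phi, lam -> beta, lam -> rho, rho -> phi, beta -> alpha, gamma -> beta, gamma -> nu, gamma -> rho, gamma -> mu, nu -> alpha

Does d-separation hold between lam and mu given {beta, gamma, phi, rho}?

6 paths connect lam and mu; each must be blocked for d-separation to hold:
  1. lam → alpha ← nu ← gamma → mu — alpha:collider[blocks]; nu:chain[open]; gamma:fork[blocks] ⇒ blocked
  2. lam → alpha ← beta ← gamma → mu — alpha:collider[blocks]; beta:chain[blocks]; gamma:fork[blocks] ⇒ blocked
  3. lam → phi ← rho ← gamma → mu — phi:collider[open]; rho:chain[blocks]; gamma:fork[blocks] ⇒ blocked
  4. lam → rho ← gamma → mu — rho:collider[open]; gamma:fork[blocks] ⇒ blocked
  5. lam → beta → alpha ← nu ← gamma → mu — beta:chain[blocks]; alpha:collider[blocks]; nu:chain[open]; gamma:fork[blocks] ⇒ blocked
  6. lam → beta ← gamma → mu — beta:collider[open]; gamma:fork[blocks] ⇒ blocked
Since every path is blocked, d-separation holds.

Yes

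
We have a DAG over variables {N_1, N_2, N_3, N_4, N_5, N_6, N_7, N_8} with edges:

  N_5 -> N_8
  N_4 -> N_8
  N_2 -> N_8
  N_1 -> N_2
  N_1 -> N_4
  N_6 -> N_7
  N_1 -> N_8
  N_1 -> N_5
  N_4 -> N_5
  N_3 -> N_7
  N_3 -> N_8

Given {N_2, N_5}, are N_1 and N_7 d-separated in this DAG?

There are 6 undirected paths between N_1 and N_7; checking each against the conditioning set {N_2, N_5}:
Path 1: N_1 → N_5 ← N_4 → N_8 ← N_3 → N_7
  N_8 is a collider here and neither N_8 nor any of its descendants is conditioned on, so the collider stays closed — the path is blocked at N_8.
Path 2: N_1 → N_5 → N_8 ← N_3 → N_7
  N_5 is a chain here and N_5 is conditioned on, so the path is blocked at N_5.
Path 3: N_1 → N_4 → N_5 → N_8 ← N_3 → N_7
  N_5 is a chain here and N_5 is conditioned on, so the path is blocked at N_5.
Path 4: N_1 → N_4 → N_8 ← N_3 → N_7
  N_8 is a collider here and neither N_8 nor any of its descendants is conditioned on, so the collider stays closed — the path is blocked at N_8.
Path 5: N_1 → N_2 → N_8 ← N_3 → N_7
  N_2 is a chain here and N_2 is conditioned on, so the path is blocked at N_2.
Path 6: N_1 → N_8 ← N_3 → N_7
  N_8 is a collider here and neither N_8 nor any of its descendants is conditioned on, so the collider stays closed — the path is blocked at N_8.
Every path is blocked, so N_1 and N_7 are d-separated given {N_2, N_5}.

Yes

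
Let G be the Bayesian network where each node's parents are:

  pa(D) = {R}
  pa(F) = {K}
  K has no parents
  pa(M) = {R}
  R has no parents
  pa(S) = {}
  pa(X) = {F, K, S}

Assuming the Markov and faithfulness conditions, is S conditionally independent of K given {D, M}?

Yes

There are 2 undirected paths between S and K; checking each against the conditioning set {D, M}:
Path 1: S → X ← K
  X is a collider here and neither X nor any of its descendants is conditioned on, so the collider stays closed — the path is blocked at X.
Path 2: S → X ← F ← K
  X is a collider here and neither X nor any of its descendants is conditioned on, so the collider stays closed — the path is blocked at X.
All paths are blocked; S ⊥ K | {D, M} holds.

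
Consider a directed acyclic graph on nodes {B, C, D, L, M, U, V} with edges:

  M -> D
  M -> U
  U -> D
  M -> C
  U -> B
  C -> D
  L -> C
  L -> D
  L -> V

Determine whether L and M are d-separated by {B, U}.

We examine all 6 paths between L and M:
  1. L → D ← U ← M — D:collider[blocks]; U:chain[blocks] ⇒ blocked
  2. L → D ← M — D:collider[blocks] ⇒ blocked
  3. L → D ← C ← M — D:collider[blocks]; C:chain[open] ⇒ blocked
  4. L → C → D ← U ← M — C:chain[open]; D:collider[blocks]; U:chain[blocks] ⇒ blocked
  5. L → C → D ← M — C:chain[open]; D:collider[blocks] ⇒ blocked
  6. L → C ← M — C:collider[blocks] ⇒ blocked
All paths are blocked; L ⊥ M | {B, U} holds.

Yes — L and M are d-separated given {B, U}.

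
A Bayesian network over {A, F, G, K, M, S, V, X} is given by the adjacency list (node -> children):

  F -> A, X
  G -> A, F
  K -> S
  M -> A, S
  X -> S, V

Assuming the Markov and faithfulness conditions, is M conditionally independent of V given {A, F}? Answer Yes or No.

Yes — M and V are d-separated given {A, F}.

We examine all 3 paths between M and V:
Path 1: M → S ← X → V
  S is a collider here and neither S nor any of its descendants is conditioned on, so the collider stays closed — the path is blocked at S.
Path 2: M → A ← F → X → V
  F is a fork here and F is conditioned on, so the path is blocked at F.
Path 3: M → A ← G → F → X → V
  F is a chain here and F is conditioned on, so the path is blocked at F.
Since every path is blocked, d-separation holds.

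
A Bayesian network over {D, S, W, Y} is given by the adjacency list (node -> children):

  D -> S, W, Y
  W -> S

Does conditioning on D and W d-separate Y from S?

There are 2 undirected paths between Y and S; checking each against the conditioning set {D, W}:
Path 1: Y ← D → S
  D is a fork here and D is conditioned on, so the path is blocked at D.
Path 2: Y ← D → W → S
  D is a fork here and D is conditioned on, so the path is blocked at D.
Since every path is blocked, d-separation holds.

Yes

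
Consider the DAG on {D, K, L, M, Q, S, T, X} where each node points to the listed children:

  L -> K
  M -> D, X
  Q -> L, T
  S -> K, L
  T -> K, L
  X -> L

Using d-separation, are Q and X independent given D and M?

Yes

There are 4 undirected paths between Q and X; checking each against the conditioning set {D, M}:
Path 1: Q → T → L ← X
  L is a collider here and neither L nor any of its descendants is conditioned on, so the collider stays closed — the path is blocked at L.
Path 2: Q → T → K ← S → L ← X
  K is a collider here and neither K nor any of its descendants is conditioned on, so the collider stays closed — the path is blocked at K.
Path 3: Q → T → K ← L ← X
  K is a collider here and neither K nor any of its descendants is conditioned on, so the collider stays closed — the path is blocked at K.
Path 4: Q → L ← X
  L is a collider here and neither L nor any of its descendants is conditioned on, so the collider stays closed — the path is blocked at L.
Since every path is blocked, d-separation holds.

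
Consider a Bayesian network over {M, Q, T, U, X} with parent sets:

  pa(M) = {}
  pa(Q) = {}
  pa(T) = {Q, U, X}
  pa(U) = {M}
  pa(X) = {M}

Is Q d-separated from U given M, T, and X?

No

Enumerating the 2 paths from Q to U and testing each for blocking by {M, T, X}:
  1. Q → T ← X ← M → U — T:collider[open]; X:chain[blocks]; M:fork[blocks] ⇒ blocked
  2. Q → T ← U — T:collider[open] ⇒ active
At least one path is unblocked, so d-separation fails.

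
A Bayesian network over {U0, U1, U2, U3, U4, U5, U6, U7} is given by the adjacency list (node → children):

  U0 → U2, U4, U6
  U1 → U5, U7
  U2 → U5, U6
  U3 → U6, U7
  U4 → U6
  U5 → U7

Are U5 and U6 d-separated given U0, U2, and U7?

No — U5 and U6 are not d-separated given {U0, U2, U7}.

Enumerating the 5 paths from U5 to U6 and testing each for blocking by {U0, U2, U7}:
  1. U5 ← U1 → U7 ← U3 → U6 — U1:fork[open]; U7:collider[open]; U3:fork[open] ⇒ active
  2. U5 → U7 ← U3 → U6 — U7:collider[open]; U3:fork[open] ⇒ active
  3. U5 ← U2 ← U0 → U4 → U6 — U2:chain[blocks]; U0:fork[blocks]; U4:chain[open] ⇒ blocked
  4. U5 ← U2 ← U0 → U6 — U2:chain[blocks]; U0:fork[blocks] ⇒ blocked
  5. U5 ← U2 → U6 — U2:fork[blocks] ⇒ blocked
At least one path is unblocked, so d-separation fails.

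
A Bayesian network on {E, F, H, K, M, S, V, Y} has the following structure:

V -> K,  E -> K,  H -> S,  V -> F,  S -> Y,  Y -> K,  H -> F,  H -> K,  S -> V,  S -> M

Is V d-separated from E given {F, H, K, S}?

Enumerating the 5 paths from V to E and testing each for blocking by {F, H, K, S}:
Path 1: V → F ← H → K ← E
  H is a fork here and H is conditioned on, so the path is blocked at H.
Path 2: V → F ← H → S → Y → K ← E
  H is a fork here and H is conditioned on, so the path is blocked at H.
Path 3: V → K ← E
  K is a collider and K is conditioned on, which opens it — no node blocks this path, so it is active.
Path 4: V ← S → Y → K ← E
  S is a fork here and S is conditioned on, so the path is blocked at S.
Path 5: V ← S ← H → K ← E
  S is a chain here and S is conditioned on, so the path is blocked at S.
Since the path V → K ← E is active, V and E are not d-separated given {F, H, K, S}.

No — V and E are not d-separated given {F, H, K, S}.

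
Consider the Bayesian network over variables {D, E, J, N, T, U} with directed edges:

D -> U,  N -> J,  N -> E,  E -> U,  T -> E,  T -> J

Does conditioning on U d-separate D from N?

No

There are 2 undirected paths between D and N; checking each against the conditioning set {U}:
Path 1: D → U ← E ← N
  U is a collider and U is conditioned on, which opens it; E is a chain and E is not conditioned on — no node blocks this path, so it is active.
Path 2: D → U ← E ← T → J ← N
  J is a collider here and neither J nor any of its descendants is conditioned on, so the collider stays closed — the path is blocked at J.
Since the path D → U ← E ← N is active, D and N are not d-separated given {U}.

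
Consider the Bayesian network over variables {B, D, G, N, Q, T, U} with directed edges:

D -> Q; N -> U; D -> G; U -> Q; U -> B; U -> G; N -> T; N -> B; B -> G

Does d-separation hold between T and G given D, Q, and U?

No — T and G are not d-separated given {D, Q, U}.

We examine all 6 paths between T and G:
Path 1: T ← N → U → G
  U is a chain here and U is conditioned on, so the path is blocked at U.
Path 2: T ← N → U → B → G
  U is a chain here and U is conditioned on, so the path is blocked at U.
Path 3: T ← N → U → Q ← D → G
  U is a chain here and U is conditioned on, so the path is blocked at U.
Path 4: T ← N → B ← U → G
  B is a collider here and neither B nor any of its descendants is conditioned on, so the collider stays closed — the path is blocked at B.
Path 5: T ← N → B ← U → Q ← D → G
  B is a collider here and neither B nor any of its descendants is conditioned on, so the collider stays closed — the path is blocked at B.
Path 6: T ← N → B → G
  N is a fork and N is not conditioned on; B is a chain and B is not conditioned on — no node blocks this path, so it is active.
Because an active path exists, T and G are not d-separated.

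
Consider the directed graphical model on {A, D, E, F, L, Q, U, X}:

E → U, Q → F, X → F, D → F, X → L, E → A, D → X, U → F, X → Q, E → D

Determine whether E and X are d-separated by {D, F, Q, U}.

Enumerating the 6 paths from E to X and testing each for blocking by {D, F, Q, U}:
Path 1: E → D → X
  D is a chain here and D is conditioned on, so the path is blocked at D.
Path 2: E → D → F ← Q ← X
  D is a chain here and D is conditioned on, so the path is blocked at D.
Path 3: E → D → F ← X
  D is a chain here and D is conditioned on, so the path is blocked at D.
Path 4: E → U → F ← Q ← X
  U is a chain here and U is conditioned on, so the path is blocked at U.
Path 5: E → U → F ← D → X
  U is a chain here and U is conditioned on, so the path is blocked at U.
Path 6: E → U → F ← X
  U is a chain here and U is conditioned on, so the path is blocked at U.
All paths are blocked; E ⊥ X | {D, F, Q, U} holds.

Yes — E and X are d-separated given {D, F, Q, U}.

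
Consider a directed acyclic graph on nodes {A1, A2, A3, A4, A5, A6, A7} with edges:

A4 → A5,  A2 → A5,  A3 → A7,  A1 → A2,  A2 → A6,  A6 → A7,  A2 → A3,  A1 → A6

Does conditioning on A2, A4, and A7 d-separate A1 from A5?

Yes — A1 and A5 are d-separated given {A2, A4, A7}.

Enumerating the 3 paths from A1 to A5 and testing each for blocking by {A2, A4, A7}:
  1. A1 → A6 → A7 ← A3 ← A2 → A5 — A6:chain[open]; A7:collider[open]; A3:chain[open]; A2:fork[blocks] ⇒ blocked
  2. A1 → A6 ← A2 → A5 — A6:collider[open]; A2:fork[blocks] ⇒ blocked
  3. A1 → A2 → A5 — A2:chain[blocks] ⇒ blocked
Every path is blocked, so A1 and A5 are d-separated given {A2, A4, A7}.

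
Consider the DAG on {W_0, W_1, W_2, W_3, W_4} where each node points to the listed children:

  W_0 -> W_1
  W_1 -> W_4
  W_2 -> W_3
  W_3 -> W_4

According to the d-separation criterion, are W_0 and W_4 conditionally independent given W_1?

Yes

There is one path between W_0 and W_4:
Path 1: W_0 → W_1 → W_4
  W_1 is a chain here and W_1 is conditioned on, so the path is blocked at W_1.
Since every path is blocked, d-separation holds.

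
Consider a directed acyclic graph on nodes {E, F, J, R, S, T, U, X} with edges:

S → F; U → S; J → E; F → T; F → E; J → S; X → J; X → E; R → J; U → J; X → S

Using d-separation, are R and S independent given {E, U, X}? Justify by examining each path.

Enumerating the 6 paths from R to S and testing each for blocking by {E, U, X}:
Path 1: R → J ← U → S
  U is a fork here and U is conditioned on, so the path is blocked at U.
Path 2: R → J ← X → E ← F ← S
  X is a fork here and X is conditioned on, so the path is blocked at X.
Path 3: R → J ← X → S
  X is a fork here and X is conditioned on, so the path is blocked at X.
Path 4: R → J → E ← X → S
  X is a fork here and X is conditioned on, so the path is blocked at X.
Path 5: R → J → E ← F ← S
  J is a chain and J is not conditioned on; E is a collider and E is conditioned on, which opens it; F is a chain and F is not conditioned on — no node blocks this path, so it is active.
Path 6: R → J → S
  J is a chain and J is not conditioned on — no node blocks this path, so it is active.
Since the path R → J → E ← F ← S is active, R and S are not d-separated given {E, U, X}.

No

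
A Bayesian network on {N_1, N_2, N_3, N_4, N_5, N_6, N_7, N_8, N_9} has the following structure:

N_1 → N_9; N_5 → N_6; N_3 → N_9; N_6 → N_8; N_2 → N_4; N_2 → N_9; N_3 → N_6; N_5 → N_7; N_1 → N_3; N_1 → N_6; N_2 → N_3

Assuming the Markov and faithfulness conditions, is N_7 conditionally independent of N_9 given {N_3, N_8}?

No

We examine all 6 paths between N_7 and N_9:
  1. N_7 ← N_5 → N_6 ← N_1 → N_3 ← N_2 → N_9 — N_5:fork[open]; N_6:collider[open]; N_1:fork[open]; N_3:collider[open]; N_2:fork[open] ⇒ active
  2. N_7 ← N_5 → N_6 ← N_1 → N_3 → N_9 — N_5:fork[open]; N_6:collider[open]; N_1:fork[open]; N_3:chain[blocks] ⇒ blocked
  3. N_7 ← N_5 → N_6 ← N_1 → N_9 — N_5:fork[open]; N_6:collider[open]; N_1:fork[open] ⇒ active
  4. N_7 ← N_5 → N_6 ← N_3 ← N_2 → N_9 — N_5:fork[open]; N_6:collider[open]; N_3:chain[blocks]; N_2:fork[open] ⇒ blocked
  5. N_7 ← N_5 → N_6 ← N_3 ← N_1 → N_9 — N_5:fork[open]; N_6:collider[open]; N_3:chain[blocks]; N_1:fork[open] ⇒ blocked
  6. N_7 ← N_5 → N_6 ← N_3 → N_9 — N_5:fork[open]; N_6:collider[open]; N_3:fork[blocks] ⇒ blocked
Because an active path exists, N_7 and N_9 are not d-separated.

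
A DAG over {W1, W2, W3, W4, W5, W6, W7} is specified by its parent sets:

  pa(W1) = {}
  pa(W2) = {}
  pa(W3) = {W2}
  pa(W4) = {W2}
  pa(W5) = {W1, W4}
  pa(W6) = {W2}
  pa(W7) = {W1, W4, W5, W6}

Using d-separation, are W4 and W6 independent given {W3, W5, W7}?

No — W4 and W6 are not d-separated given {W3, W5, W7}.

4 paths connect W4 and W6; each must be blocked for d-separation to hold:
  1. W4 ← W2 → W6 — W2:fork[open] ⇒ active
  2. W4 → W5 ← W1 → W7 ← W6 — W5:collider[open]; W1:fork[open]; W7:collider[open] ⇒ active
  3. W4 → W5 → W7 ← W6 — W5:chain[blocks]; W7:collider[open] ⇒ blocked
  4. W4 → W7 ← W6 — W7:collider[open] ⇒ active
Because an active path exists, W4 and W6 are not d-separated.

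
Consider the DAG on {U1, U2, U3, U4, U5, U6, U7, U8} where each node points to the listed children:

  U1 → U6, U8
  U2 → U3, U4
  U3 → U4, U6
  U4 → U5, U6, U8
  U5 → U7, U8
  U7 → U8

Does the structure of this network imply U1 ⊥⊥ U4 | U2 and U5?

Yes

There are 6 undirected paths between U1 and U4; checking each against the conditioning set {U2, U5}:
Path 1: U1 → U6 ← U3 ← U2 → U4
  U6 is a collider here and neither U6 nor any of its descendants is conditioned on, so the collider stays closed — the path is blocked at U6.
Path 2: U1 → U6 ← U3 → U4
  U6 is a collider here and neither U6 nor any of its descendants is conditioned on, so the collider stays closed — the path is blocked at U6.
Path 3: U1 → U6 ← U4
  U6 is a collider here and neither U6 nor any of its descendants is conditioned on, so the collider stays closed — the path is blocked at U6.
Path 4: U1 → U8 ← U7 ← U5 ← U4
  U8 is a collider here and neither U8 nor any of its descendants is conditioned on, so the collider stays closed — the path is blocked at U8.
Path 5: U1 → U8 ← U5 ← U4
  U8 is a collider here and neither U8 nor any of its descendants is conditioned on, so the collider stays closed — the path is blocked at U8.
Path 6: U1 → U8 ← U4
  U8 is a collider here and neither U8 nor any of its descendants is conditioned on, so the collider stays closed — the path is blocked at U8.
All paths are blocked; U1 ⊥ U4 | {U2, U5} holds.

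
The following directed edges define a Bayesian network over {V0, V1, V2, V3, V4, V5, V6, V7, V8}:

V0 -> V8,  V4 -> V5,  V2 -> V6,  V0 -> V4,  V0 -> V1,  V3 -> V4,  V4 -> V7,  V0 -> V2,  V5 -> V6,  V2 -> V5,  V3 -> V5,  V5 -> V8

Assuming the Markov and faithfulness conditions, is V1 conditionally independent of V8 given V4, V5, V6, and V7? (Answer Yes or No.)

We examine all 5 paths between V1 and V8:
Path 1: V1 ← V0 → V8
  V0 is a fork and V0 is not conditioned on — no node blocks this path, so it is active.
Path 2: V1 ← V0 → V4 ← V3 → V5 → V8
  V5 is a chain here and V5 is conditioned on, so the path is blocked at V5.
Path 3: V1 ← V0 → V4 → V5 → V8
  V4 is a chain here and V4 is conditioned on, so the path is blocked at V4.
Path 4: V1 ← V0 → V2 → V6 ← V5 → V8
  V5 is a fork here and V5 is conditioned on, so the path is blocked at V5.
Path 5: V1 ← V0 → V2 → V5 → V8
  V5 is a chain here and V5 is conditioned on, so the path is blocked at V5.
Because an active path exists, V1 and V8 are not d-separated.

No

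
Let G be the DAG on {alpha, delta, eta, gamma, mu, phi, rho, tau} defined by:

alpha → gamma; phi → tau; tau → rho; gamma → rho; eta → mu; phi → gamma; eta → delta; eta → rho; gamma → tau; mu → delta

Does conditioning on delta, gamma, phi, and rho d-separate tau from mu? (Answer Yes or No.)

We examine all 6 paths between tau and mu:
  1. tau ← gamma → rho ← eta → delta ← mu — gamma:fork[blocks]; rho:collider[open]; eta:fork[open]; delta:collider[open] ⇒ blocked
  2. tau ← gamma → rho ← eta → mu — gamma:fork[blocks]; rho:collider[open]; eta:fork[open] ⇒ blocked
  3. tau ← phi → gamma → rho ← eta → delta ← mu — phi:fork[blocks]; gamma:chain[blocks]; rho:collider[open]; eta:fork[open]; delta:collider[open] ⇒ blocked
  4. tau ← phi → gamma → rho ← eta → mu — phi:fork[blocks]; gamma:chain[blocks]; rho:collider[open]; eta:fork[open] ⇒ blocked
  5. tau → rho ← eta → delta ← mu — rho:collider[open]; eta:fork[open]; delta:collider[open] ⇒ active
  6. tau → rho ← eta → mu — rho:collider[open]; eta:fork[open] ⇒ active
Because an active path exists, tau and mu are not d-separated.

No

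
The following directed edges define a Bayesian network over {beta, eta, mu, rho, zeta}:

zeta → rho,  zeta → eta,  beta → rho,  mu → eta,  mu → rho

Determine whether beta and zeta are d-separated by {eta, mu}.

We examine all 2 paths between beta and zeta:
Path 1: beta → rho ← zeta
  rho is a collider here and neither rho nor any of its descendants is conditioned on, so the collider stays closed — the path is blocked at rho.
Path 2: beta → rho ← mu → eta ← zeta
  rho is a collider here and neither rho nor any of its descendants is conditioned on, so the collider stays closed — the path is blocked at rho.
Since every path is blocked, d-separation holds.

Yes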